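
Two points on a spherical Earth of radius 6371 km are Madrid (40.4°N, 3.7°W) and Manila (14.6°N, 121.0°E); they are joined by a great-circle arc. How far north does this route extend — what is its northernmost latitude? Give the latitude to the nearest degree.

≈ 51°N

The great circle lies in the plane with unit normal n̂ = (p₁ × p₂)/|p₁ × p₂|.
Here n̂_z ≈ +0.627; the vertex latitude is φ_max = arccos|n̂_z| ≈ 51.2°.
Check via Clairaut: cos φ_max = |cos φ₁| · sin C = cos(40.4°)·sin(55.4°) ≈ 0.627, again giving ≈ 51.2°.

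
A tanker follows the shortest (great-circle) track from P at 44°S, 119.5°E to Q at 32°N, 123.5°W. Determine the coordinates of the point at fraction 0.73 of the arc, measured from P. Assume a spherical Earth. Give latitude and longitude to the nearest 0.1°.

≈ 9.6°N, 152.8°W

Write both endpoints as unit vectors p₁, p₂ with components (cos φ cos λ, cos φ sin λ, sin φ).
The central angle between the endpoints is δ = arccos(p₁·p₂) ≈ 2.272 rad (130.2°).
Interpolate at f = 0.73 with slerp weights a = sin((1−f)δ)/sin δ ≈ 0.753, b = sin(fδ)/sin δ ≈ 1.304.
p = a·p₁ + b·p₂ ≈ (-0.877, -0.450, 0.168); φ = arcsin(p_z) ≈ 9.64°, λ = atan2(p_y, p_x) ≈ -152.83°.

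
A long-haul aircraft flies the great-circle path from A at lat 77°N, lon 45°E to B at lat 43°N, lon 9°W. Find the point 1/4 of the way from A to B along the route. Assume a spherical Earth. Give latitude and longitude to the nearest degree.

≈ lat 71°N, lon 16°E

Write both endpoints as unit vectors p₁, p₂ with components (cos φ cos λ, cos φ sin λ, sin φ).
The central angle between the endpoints is δ = arccos(p₁·p₂) ≈ 0.706 rad (40.4°).
Interpolate at f = 1/4 with slerp weights a = sin((1−f)δ)/sin δ ≈ 0.778, b = sin(fδ)/sin δ ≈ 0.271.
p = a·p₁ + b·p₂ ≈ (0.319, 0.093, 0.943); φ = arcsin(p_z) ≈ 70.58°, λ = atan2(p_y, p_x) ≈ 16.22°.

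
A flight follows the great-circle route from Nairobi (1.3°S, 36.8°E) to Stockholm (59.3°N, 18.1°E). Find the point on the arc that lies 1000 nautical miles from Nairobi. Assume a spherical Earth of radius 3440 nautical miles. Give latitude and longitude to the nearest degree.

Write both endpoints as unit vectors p₁, p₂ with components (cos φ cos λ, cos φ sin λ, sin φ).
The central angle between the endpoints is δ = arccos(p₁·p₂) ≈ 1.088 rad (62.4°). The total great-circle distance is δ·R ≈ 1.088 × 3440 ≈ 3744 nmi, so the target fraction is f = 1000/3744 ≈ 0.267.
Interpolate at f ≈ 0.267 with slerp weights a = sin((1−f)δ)/sin δ ≈ 0.808, b = sin(fδ)/sin δ ≈ 0.324.
p = a·p₁ + b·p₂ ≈ (0.804, 0.535, 0.260); φ = arcsin(p_z) ≈ 15.06°, λ = atan2(p_y, p_x) ≈ 33.66°.

≈ (15°N, 34°E)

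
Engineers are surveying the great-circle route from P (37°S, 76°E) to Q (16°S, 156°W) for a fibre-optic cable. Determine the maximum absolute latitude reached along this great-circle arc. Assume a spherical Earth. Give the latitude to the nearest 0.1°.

≈ 50.5°S

The great circle lies in the plane with unit normal n̂ = (p₁ × p₂)/|p₁ × p₂|.
Here n̂_z ≈ +0.636; the vertex latitude is φ_max = arccos|n̂_z| ≈ 50.5°.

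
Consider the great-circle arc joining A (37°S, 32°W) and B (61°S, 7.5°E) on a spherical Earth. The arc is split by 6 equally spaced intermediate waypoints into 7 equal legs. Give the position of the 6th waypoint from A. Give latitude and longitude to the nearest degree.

≈ (59°S, 1°W)

Write both endpoints as unit vectors p₁, p₂ with components (cos φ cos λ, cos φ sin λ, sin φ).
The central angle between the endpoints is δ = arccos(p₁·p₂) ≈ 0.600 rad (34.4°).
Interpolate at f = 6/7 with slerp weights a = sin((1−f)δ)/sin δ ≈ 0.152, b = sin(fδ)/sin δ ≈ 0.871.
p = a·p₁ + b·p₂ ≈ (0.521, -0.009, -0.853); φ = arcsin(p_z) ≈ -58.56°, λ = atan2(p_y, p_x) ≈ -0.99°.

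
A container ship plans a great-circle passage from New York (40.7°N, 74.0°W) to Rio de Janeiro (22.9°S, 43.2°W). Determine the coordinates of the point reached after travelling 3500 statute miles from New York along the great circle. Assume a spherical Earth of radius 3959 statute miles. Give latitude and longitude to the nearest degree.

Write both endpoints as unit vectors p₁, p₂ with components (cos φ cos λ, cos φ sin λ, sin φ).
The central angle between the endpoints is δ = arccos(p₁·p₂) ≈ 1.217 rad (69.7°). The total great-circle distance is δ·R ≈ 1.217 × 3959 ≈ 4819 mi, so the target fraction is f = 3500/4819 ≈ 0.726.
Interpolate at f ≈ 0.726 with slerp weights a = sin((1−f)δ)/sin δ ≈ 0.349, b = sin(fδ)/sin δ ≈ 0.824.
p = a·p₁ + b·p₂ ≈ (0.626, -0.774, -0.093); φ = arcsin(p_z) ≈ -5.36°, λ = atan2(p_y, p_x) ≈ -51.01°.

≈ 5°S, 51°W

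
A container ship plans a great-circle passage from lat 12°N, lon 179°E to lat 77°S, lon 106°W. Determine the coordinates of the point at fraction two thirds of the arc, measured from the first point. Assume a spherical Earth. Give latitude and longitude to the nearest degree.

≈ lat 52°S, lon 162°W

Write both endpoints as unit vectors p₁, p₂ with components (cos φ cos λ, cos φ sin λ, sin φ).
The central angle between the endpoints is δ = arccos(p₁·p₂) ≈ 1.717 rad (98.4°).
Interpolate at f = 2/3 with slerp weights a = sin((1−f)δ)/sin δ ≈ 0.547, b = sin(fδ)/sin δ ≈ 0.920.
p = a·p₁ + b·p₂ ≈ (-0.592, -0.190, -0.783); φ = arcsin(p_z) ≈ -51.53°, λ = atan2(p_y, p_x) ≈ -162.25°.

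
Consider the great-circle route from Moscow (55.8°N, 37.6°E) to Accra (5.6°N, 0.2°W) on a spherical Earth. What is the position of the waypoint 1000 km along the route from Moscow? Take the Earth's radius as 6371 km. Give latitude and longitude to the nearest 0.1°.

The haversine formula gives a central angle δ ≈ 1.021 rad (58.5°) between the endpoints. The total great-circle distance is δ·R ≈ 1.021 × 6371 ≈ 6503 km, so the target fraction is f = 1000/6503 ≈ 0.154.
Interpolate at f ≈ 0.154 with slerp weights a = sin((1−f)δ)/sin δ ≈ 0.892, b = sin(fδ)/sin δ ≈ 0.183.
p = a·p₁ + b·p₂ ≈ (0.580, 0.305, 0.756); φ = arcsin(p_z) ≈ 49.07°, λ = atan2(p_y, p_x) ≈ 27.77°.

≈ (49.1°N, 27.8°E)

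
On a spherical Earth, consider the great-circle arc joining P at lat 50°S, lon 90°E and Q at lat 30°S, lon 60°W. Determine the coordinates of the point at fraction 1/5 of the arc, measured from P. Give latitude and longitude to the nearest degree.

≈ lat 66°S, lon 69°E

Convert each endpoint to a unit vector on the sphere (x = cos φ cos λ, y = cos φ sin λ, z = sin φ).
The central angle between the endpoints is δ = arccos(p₁·p₂) ≈ 1.670 rad (95.7°).
Interpolate at f = 1/5 with slerp weights a = sin((1−f)δ)/sin δ ≈ 0.977, b = sin(fδ)/sin δ ≈ 0.329.
p = a·p₁ + b·p₂ ≈ (0.143, 0.381, -0.913); φ = arcsin(p_z) ≈ -65.98°, λ = atan2(p_y, p_x) ≈ 69.48°.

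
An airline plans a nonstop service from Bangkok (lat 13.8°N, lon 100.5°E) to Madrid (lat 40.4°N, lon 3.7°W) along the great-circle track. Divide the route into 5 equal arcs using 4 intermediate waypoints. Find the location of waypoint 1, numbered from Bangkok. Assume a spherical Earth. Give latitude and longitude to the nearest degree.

The haversine formula gives a central angle δ ≈ 1.598 rad (91.5°) between the endpoints.
Interpolate at f = 1/5 with slerp weights a = sin((1−f)δ)/sin δ ≈ 0.958, b = sin(fδ)/sin δ ≈ 0.314.
p = a·p₁ + b·p₂ ≈ (0.069, 0.899, 0.432); φ = arcsin(p_z) ≈ 25.60°, λ = atan2(p_y, p_x) ≈ 85.59°.

≈ lat 26°N, lon 86°E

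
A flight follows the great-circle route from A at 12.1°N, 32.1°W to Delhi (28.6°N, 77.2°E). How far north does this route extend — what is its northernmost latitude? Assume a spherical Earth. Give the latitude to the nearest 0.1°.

The great circle lies in the plane with unit normal n̂ = (p₁ × p₂)/|p₁ × p₂|.
Here n̂_z ≈ +0.824; the vertex latitude is φ_max = arccos|n̂_z| ≈ 34.5°.
Check via Clairaut: cos φ_max = |cos φ₁| · sin C = cos(12.1°)·sin(57.5°) ≈ 0.824, again giving ≈ 34.5°.

≈ 34.5°N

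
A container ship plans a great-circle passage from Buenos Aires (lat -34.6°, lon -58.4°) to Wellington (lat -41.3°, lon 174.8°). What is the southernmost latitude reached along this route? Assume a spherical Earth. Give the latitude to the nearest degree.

≈ -60°

The great circle lies in the plane with unit normal n̂ = (p₁ × p₂)/|p₁ × p₂|.
Here n̂_z ≈ -0.495; the vertex latitude is φ_max = arccos|n̂_z| ≈ 60.3°.
Check via Clairaut: cos φ_max = |cos φ₁| · sin C = cos(34.6°)·sin(143.0°) ≈ 0.495, again giving ≈ 60.3°.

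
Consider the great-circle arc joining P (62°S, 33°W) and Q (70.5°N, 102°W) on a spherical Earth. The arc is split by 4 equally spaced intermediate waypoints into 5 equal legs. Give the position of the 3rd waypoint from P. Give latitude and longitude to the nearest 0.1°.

≈ (18.8°N, 64.3°W)

From cos δ = sin φ₁ sin φ₂ + cos φ₁ cos φ₂ cos Δλ, the central angle is δ ≈ 2.459 rad (140.9°).
Interpolate at f = 3/5 with slerp weights a = sin((1−f)δ)/sin δ ≈ 1.320, b = sin(fδ)/sin δ ≈ 1.579.
p = a·p₁ + b·p₂ ≈ (0.410, -0.853, 0.322); φ = arcsin(p_z) ≈ 18.80°, λ = atan2(p_y, p_x) ≈ -64.31°.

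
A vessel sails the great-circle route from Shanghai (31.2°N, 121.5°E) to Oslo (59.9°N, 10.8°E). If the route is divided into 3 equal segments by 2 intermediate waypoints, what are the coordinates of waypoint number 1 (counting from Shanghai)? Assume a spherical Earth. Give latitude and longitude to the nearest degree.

Convert each endpoint to a unit vector on the sphere (x = cos φ cos λ, y = cos φ sin λ, z = sin φ).
The central angle between the endpoints is δ = arccos(p₁·p₂) ≈ 1.270 rad (72.8°).
Interpolate at f = 1/3 with slerp weights a = sin((1−f)δ)/sin δ ≈ 0.784, b = sin(fδ)/sin δ ≈ 0.430.
p = a·p₁ + b·p₂ ≈ (-0.139, 0.612, 0.778); φ = arcsin(p_z) ≈ 51.11°, λ = atan2(p_y, p_x) ≈ 102.76°.

≈ (51°N, 103°E)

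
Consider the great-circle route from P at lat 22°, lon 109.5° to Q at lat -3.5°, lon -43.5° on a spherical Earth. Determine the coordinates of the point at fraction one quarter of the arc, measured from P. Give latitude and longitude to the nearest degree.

≈ lat 36°, lon 70°

Write both endpoints as unit vectors p₁, p₂ with components (cos φ cos λ, cos φ sin λ, sin φ).
The central angle between the endpoints is δ = arccos(p₁·p₂) ≈ 2.582 rad (147.9°).
Interpolate at f = 1/4 with slerp weights a = sin((1−f)δ)/sin δ ≈ 1.759, b = sin(fδ)/sin δ ≈ 1.133.
p = a·p₁ + b·p₂ ≈ (0.276, 0.759, 0.590); φ = arcsin(p_z) ≈ 36.14°, λ = atan2(p_y, p_x) ≈ 70.01°.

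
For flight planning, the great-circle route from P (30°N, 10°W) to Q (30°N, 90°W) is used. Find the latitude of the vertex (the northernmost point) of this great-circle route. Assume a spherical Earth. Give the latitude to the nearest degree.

≈ 37°N

The great circle lies in the plane with unit normal n̂ = (p₁ × p₂)/|p₁ × p₂|.
Here n̂_z ≈ -0.799; the vertex latitude is φ_max = arccos|n̂_z| ≈ 37.0°.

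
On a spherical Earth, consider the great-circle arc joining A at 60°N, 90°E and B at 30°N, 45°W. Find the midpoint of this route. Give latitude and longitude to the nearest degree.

Convert each endpoint to a unit vector on the sphere (x = cos φ cos λ, y = cos φ sin λ, z = sin φ).
The central angle between the endpoints is δ = arccos(p₁·p₂) ≈ 1.444 rad (82.7°).
Interpolate at f = 1/2 with slerp weights a = sin((1−f)δ)/sin δ ≈ 0.666, b = sin(fδ)/sin δ ≈ 0.666.
p = a·p₁ + b·p₂ ≈ (0.408, -0.075, 0.910); φ = arcsin(p_z) ≈ 65.50°, λ = atan2(p_y, p_x) ≈ -10.40°.

≈ 65°N, 10°W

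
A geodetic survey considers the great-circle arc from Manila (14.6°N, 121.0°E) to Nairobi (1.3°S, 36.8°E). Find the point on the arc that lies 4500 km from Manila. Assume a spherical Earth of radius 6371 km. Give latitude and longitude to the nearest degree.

≈ 9°N, 80°E

Write both endpoints as unit vectors p₁, p₂ with components (cos φ cos λ, cos φ sin λ, sin φ).
The central angle between the endpoints is δ = arccos(p₁·p₂) ≈ 1.479 rad (84.7°). The total great-circle distance is δ·R ≈ 1.479 × 6371 ≈ 9420 km, so the target fraction is f = 4500/9420 ≈ 0.478.
Interpolate at f ≈ 0.478 with slerp weights a = sin((1−f)δ)/sin δ ≈ 0.701, b = sin(fδ)/sin δ ≈ 0.652.
p = a·p₁ + b·p₂ ≈ (0.173, 0.972, 0.162); φ = arcsin(p_z) ≈ 9.31°, λ = atan2(p_y, p_x) ≈ 79.93°.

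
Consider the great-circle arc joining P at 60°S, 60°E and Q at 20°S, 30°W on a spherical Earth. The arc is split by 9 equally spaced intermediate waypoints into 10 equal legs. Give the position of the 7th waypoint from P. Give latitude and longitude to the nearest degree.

Write both endpoints as unit vectors p₁, p₂ with components (cos φ cos λ, cos φ sin λ, sin φ).
The central angle between the endpoints is δ = arccos(p₁·p₂) ≈ 1.270 rad (72.8°).
Interpolate at f = 7/10 with slerp weights a = sin((1−f)δ)/sin δ ≈ 0.389, b = sin(fδ)/sin δ ≈ 0.813.
p = a·p₁ + b·p₂ ≈ (0.759, -0.213, -0.615); φ = arcsin(p_z) ≈ -37.97°, λ = atan2(p_y, p_x) ≈ -15.70°.

≈ 38°S, 16°W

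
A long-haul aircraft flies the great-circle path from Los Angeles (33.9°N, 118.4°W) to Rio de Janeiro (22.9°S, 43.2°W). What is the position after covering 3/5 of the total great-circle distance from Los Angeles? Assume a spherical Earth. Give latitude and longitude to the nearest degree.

From cos δ = sin φ₁ sin φ₂ + cos φ₁ cos φ₂ cos Δλ, the central angle is δ ≈ 1.593 rad (91.2°).
Interpolate at f = 3/5 with slerp weights a = sin((1−f)δ)/sin δ ≈ 0.595, b = sin(fδ)/sin δ ≈ 0.817.
p = a·p₁ + b·p₂ ≈ (0.314, -0.949, 0.014); φ = arcsin(p_z) ≈ 0.80°, λ = atan2(p_y, p_x) ≈ -71.72°.

≈ 1°N, 72°W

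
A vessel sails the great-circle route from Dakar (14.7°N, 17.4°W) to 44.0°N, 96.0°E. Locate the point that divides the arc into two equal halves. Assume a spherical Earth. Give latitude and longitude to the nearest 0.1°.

≈ 45.0°N, 26.7°E

Write both endpoints as unit vectors p₁, p₂ with components (cos φ cos λ, cos φ sin λ, sin φ).
The central angle between the endpoints is δ = arccos(p₁·p₂) ≈ 1.671 rad (95.7°).
Interpolate at f = 1/2 with slerp weights a = sin((1−f)δ)/sin δ ≈ 0.745, b = sin(fδ)/sin δ ≈ 0.745.
p = a·p₁ + b·p₂ ≈ (0.632, 0.318, 0.707); φ = arcsin(p_z) ≈ 44.99°, λ = atan2(p_y, p_x) ≈ 26.69°.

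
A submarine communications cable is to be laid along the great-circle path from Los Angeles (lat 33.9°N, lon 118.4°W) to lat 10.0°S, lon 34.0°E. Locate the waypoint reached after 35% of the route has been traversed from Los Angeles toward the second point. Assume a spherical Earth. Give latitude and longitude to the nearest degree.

Write both endpoints as unit vectors p₁, p₂ with components (cos φ cos λ, cos φ sin λ, sin φ).
The central angle between the endpoints is δ = arccos(p₁·p₂) ≈ 2.534 rad (145.2°).
Interpolate at f = 0.35 with slerp weights a = sin((1−f)δ)/sin δ ≈ 1.747, b = sin(fδ)/sin δ ≈ 1.359.
p = a·p₁ + b·p₂ ≈ (0.419, -0.528, 0.739); φ = arcsin(p_z) ≈ 47.62°, λ = atan2(p_y, p_x) ≈ -51.52°.

≈ lat 48°N, lon 52°W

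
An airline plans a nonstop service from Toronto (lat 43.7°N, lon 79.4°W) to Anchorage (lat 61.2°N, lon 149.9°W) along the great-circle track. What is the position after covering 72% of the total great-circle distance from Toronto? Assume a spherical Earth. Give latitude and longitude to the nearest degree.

≈ lat 61°N, lon 124°W

From cos δ = sin φ₁ sin φ₂ + cos φ₁ cos φ₂ cos Δλ, the central angle is δ ≈ 0.765 rad (43.8°).
Interpolate at f = 0.72 with slerp weights a = sin((1−f)δ)/sin δ ≈ 0.307, b = sin(fδ)/sin δ ≈ 0.756.
p = a·p₁ + b·p₂ ≈ (-0.274, -0.401, 0.874); φ = arcsin(p_z) ≈ 60.96°, λ = atan2(p_y, p_x) ≈ -124.38°.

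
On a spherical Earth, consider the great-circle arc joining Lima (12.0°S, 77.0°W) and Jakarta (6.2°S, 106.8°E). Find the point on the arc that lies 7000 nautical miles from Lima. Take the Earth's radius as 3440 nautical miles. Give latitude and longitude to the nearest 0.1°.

Convert each endpoint to a unit vector on the sphere (x = cos φ cos λ, y = cos φ sin λ, z = sin φ).
The central angle between the endpoints is δ = arccos(p₁·p₂) ≈ 2.817 rad (161.4°). The total great-circle distance is δ·R ≈ 2.817 × 3440 ≈ 9691 nmi, so the target fraction is f = 7000/9691 ≈ 0.722.
Interpolate at f ≈ 0.722 with slerp weights a = sin((1−f)δ)/sin δ ≈ 2.211, b = sin(fδ)/sin δ ≈ 2.805.
p = a·p₁ + b·p₂ ≈ (-0.320, 0.562, -0.763); φ = arcsin(p_z) ≈ -49.71°, λ = atan2(p_y, p_x) ≈ 119.61°.

≈ 49.7°S, 119.6°E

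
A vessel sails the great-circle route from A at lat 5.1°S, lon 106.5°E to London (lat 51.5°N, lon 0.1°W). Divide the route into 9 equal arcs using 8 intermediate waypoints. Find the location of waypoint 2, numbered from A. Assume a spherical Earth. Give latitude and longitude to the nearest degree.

≈ lat 13°N, lon 92°E

From cos δ = sin φ₁ sin φ₂ + cos φ₁ cos φ₂ cos Δλ, the central angle is δ ≈ 1.820 rad (104.3°).
Interpolate at f = 2/9 with slerp weights a = sin((1−f)δ)/sin δ ≈ 1.019, b = sin(fδ)/sin δ ≈ 0.406.
p = a·p₁ + b·p₂ ≈ (-0.036, 0.973, 0.227); φ = arcsin(p_z) ≈ 13.13°, λ = atan2(p_y, p_x) ≈ 92.10°.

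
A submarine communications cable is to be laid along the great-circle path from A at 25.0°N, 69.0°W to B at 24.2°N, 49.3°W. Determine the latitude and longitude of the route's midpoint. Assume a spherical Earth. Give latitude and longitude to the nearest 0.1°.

From cos δ = sin φ₁ sin φ₂ + cos φ₁ cos φ₂ cos Δλ, the central angle is δ ≈ 0.313 rad (17.9°).
Interpolate at f = 1/2 with slerp weights a = sin((1−f)δ)/sin δ ≈ 0.506, b = sin(fδ)/sin δ ≈ 0.506.
p = a·p₁ + b·p₂ ≈ (0.465, -0.778, 0.421); φ = arcsin(p_z) ≈ 24.92°, λ = atan2(p_y, p_x) ≈ -59.12°.

≈ 24.9°N, 59.1°W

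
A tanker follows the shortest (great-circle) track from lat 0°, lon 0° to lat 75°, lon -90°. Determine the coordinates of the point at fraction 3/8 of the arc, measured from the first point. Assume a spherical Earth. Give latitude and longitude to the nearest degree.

≈ lat 32°, lon -10°

Write both endpoints as unit vectors p₁, p₂ with components (cos φ cos λ, cos φ sin λ, sin φ).
The central angle between the endpoints is δ = arccos(p₁·p₂) ≈ 1.571 rad (90.0°).
Interpolate at f = 3/8 with slerp weights a = sin((1−f)δ)/sin δ ≈ 0.831, b = sin(fδ)/sin δ ≈ 0.556.
p = a·p₁ + b·p₂ ≈ (0.831, -0.144, 0.537); φ = arcsin(p_z) ≈ 32.46°, λ = atan2(p_y, p_x) ≈ -9.81°.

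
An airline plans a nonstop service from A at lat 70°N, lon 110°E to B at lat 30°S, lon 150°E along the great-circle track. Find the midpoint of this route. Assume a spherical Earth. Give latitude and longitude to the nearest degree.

≈ lat 21°N, lon 139°E

Write both endpoints as unit vectors p₁, p₂ with components (cos φ cos λ, cos φ sin λ, sin φ).
The central angle between the endpoints is δ = arccos(p₁·p₂) ≈ 1.816 rad (104.1°).
Interpolate at f = 1/2 with slerp weights a = sin((1−f)δ)/sin δ ≈ 0.813, b = sin(fδ)/sin δ ≈ 0.813.
p = a·p₁ + b·p₂ ≈ (-0.705, 0.613, 0.357); φ = arcsin(p_z) ≈ 20.94°, λ = atan2(p_y, p_x) ≈ 138.97°.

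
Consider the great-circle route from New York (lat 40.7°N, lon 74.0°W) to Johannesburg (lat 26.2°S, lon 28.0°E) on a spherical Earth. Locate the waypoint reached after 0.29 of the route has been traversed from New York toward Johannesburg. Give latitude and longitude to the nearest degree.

From cos δ = sin φ₁ sin φ₂ + cos φ₁ cos φ₂ cos Δλ, the central angle is δ ≈ 2.015 rad (115.4°).
Interpolate at f = 0.29 with slerp weights a = sin((1−f)δ)/sin δ ≈ 1.096, b = sin(fδ)/sin δ ≈ 0.611.
p = a·p₁ + b·p₂ ≈ (0.713, -0.542, 0.445); φ = arcsin(p_z) ≈ 26.44°, λ = atan2(p_y, p_x) ≈ -37.23°.

≈ lat 26°N, lon 37°W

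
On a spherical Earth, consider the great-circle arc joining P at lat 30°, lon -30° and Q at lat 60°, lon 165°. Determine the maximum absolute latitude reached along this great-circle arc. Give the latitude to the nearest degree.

The great circle lies in the plane with unit normal n̂ = (p₁ × p₂)/|p₁ × p₂|.
Here n̂_z ≈ -0.112; the vertex latitude is φ_max = arccos|n̂_z| ≈ 83.6°.
Check via Clairaut: cos φ_max = |cos φ₁| · sin C = cos(30.0°)·sin(7.4°) ≈ 0.112, again giving ≈ 83.6°.

≈ 84°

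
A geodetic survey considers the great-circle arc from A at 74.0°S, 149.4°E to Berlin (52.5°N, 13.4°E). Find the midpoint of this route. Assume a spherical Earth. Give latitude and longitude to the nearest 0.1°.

Write both endpoints as unit vectors p₁, p₂ with components (cos φ cos λ, cos φ sin λ, sin φ).
The central angle between the endpoints is δ = arccos(p₁·p₂) ≈ 2.654 rad (152.0°).
Interpolate at f = 1/2 with slerp weights a = sin((1−f)δ)/sin δ ≈ 2.070, b = sin(fδ)/sin δ ≈ 2.070.
p = a·p₁ + b·p₂ ≈ (0.735, 0.583, -0.348); φ = arcsin(p_z) ≈ -20.34°, λ = atan2(p_y, p_x) ≈ 38.41°.

≈ 20.3°S, 38.4°E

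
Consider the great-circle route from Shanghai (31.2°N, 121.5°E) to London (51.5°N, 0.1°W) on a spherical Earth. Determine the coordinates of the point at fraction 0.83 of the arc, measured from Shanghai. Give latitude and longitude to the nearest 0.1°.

≈ 59.5°N, 20.5°E

The haversine formula gives a central angle δ ≈ 1.444 rad (82.7°) between the endpoints.
Interpolate at f = 0.83 with slerp weights a = sin((1−f)δ)/sin δ ≈ 0.245, b = sin(fδ)/sin δ ≈ 0.939.
p = a·p₁ + b·p₂ ≈ (0.475, 0.178, 0.862); φ = arcsin(p_z) ≈ 59.52°, λ = atan2(p_y, p_x) ≈ 20.50°.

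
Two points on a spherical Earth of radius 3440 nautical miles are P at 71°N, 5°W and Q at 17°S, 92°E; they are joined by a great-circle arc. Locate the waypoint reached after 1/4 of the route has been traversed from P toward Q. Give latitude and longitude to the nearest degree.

≈ 58°N, 53°E

Convert each endpoint to a unit vector on the sphere (x = cos φ cos λ, y = cos φ sin λ, z = sin φ).
The central angle between the endpoints is δ = arccos(p₁·p₂) ≈ 1.891 rad (108.3°).
Interpolate at f = 1/4 with slerp weights a = sin((1−f)δ)/sin δ ≈ 1.041, b = sin(fδ)/sin δ ≈ 0.480.
p = a·p₁ + b·p₂ ≈ (0.322, 0.429, 0.844); φ = arcsin(p_z) ≈ 57.59°, λ = atan2(p_y, p_x) ≈ 53.12°.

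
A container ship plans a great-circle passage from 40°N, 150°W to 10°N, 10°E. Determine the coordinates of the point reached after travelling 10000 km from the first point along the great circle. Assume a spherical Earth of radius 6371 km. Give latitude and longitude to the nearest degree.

Write both endpoints as unit vectors p₁, p₂ with components (cos φ cos λ, cos φ sin λ, sin φ).
The central angle between the endpoints is δ = arccos(p₁·p₂) ≈ 2.211 rad (126.7°). The total great-circle distance is δ·R ≈ 2.211 × 6371 ≈ 14086 km, so the target fraction is f = 10000/14086 ≈ 0.710.
Interpolate at f ≈ 0.710 with slerp weights a = sin((1−f)δ)/sin δ ≈ 0.746, b = sin(fδ)/sin δ ≈ 1.247.
p = a·p₁ + b·p₂ ≈ (0.714, -0.072, 0.696); φ = arcsin(p_z) ≈ 44.11°, λ = atan2(p_y, p_x) ≈ -5.79°.

≈ 44°N, 6°W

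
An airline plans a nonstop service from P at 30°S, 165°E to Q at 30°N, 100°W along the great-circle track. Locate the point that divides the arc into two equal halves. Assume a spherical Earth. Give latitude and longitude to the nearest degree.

The haversine formula gives a central angle δ ≈ 1.892 rad (108.4°) between the endpoints.
Interpolate at f = 1/2 with slerp weights a = sin((1−f)δ)/sin δ ≈ 0.855, b = sin(fδ)/sin δ ≈ 0.855.
p = a·p₁ + b·p₂ ≈ (-0.843, -0.537, 0.000); φ = arcsin(p_z) ≈ 0.00°, λ = atan2(p_y, p_x) ≈ -147.50°.

≈ 0°N, 148°W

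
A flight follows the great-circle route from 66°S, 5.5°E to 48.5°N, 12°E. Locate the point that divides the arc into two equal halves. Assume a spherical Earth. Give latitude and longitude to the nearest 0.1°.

Convert each endpoint to a unit vector on the sphere (x = cos φ cos λ, y = cos φ sin λ, z = sin φ).
The central angle between the endpoints is δ = arccos(p₁·p₂) ≈ 2.000 rad (114.6°).
Interpolate at f = 1/2 with slerp weights a = sin((1−f)δ)/sin δ ≈ 0.926, b = sin(fδ)/sin δ ≈ 0.926.
p = a·p₁ + b·p₂ ≈ (0.975, 0.164, -0.152); φ = arcsin(p_z) ≈ -8.76°, λ = atan2(p_y, p_x) ≈ 9.53°.

≈ 8.8°S, 9.5°E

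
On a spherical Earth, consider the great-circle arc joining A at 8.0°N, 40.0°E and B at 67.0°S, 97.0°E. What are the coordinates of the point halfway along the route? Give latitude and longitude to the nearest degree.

≈ 32°S, 55°E

Write both endpoints as unit vectors p₁, p₂ with components (cos φ cos λ, cos φ sin λ, sin φ).
The central angle between the endpoints is δ = arccos(p₁·p₂) ≈ 1.488 rad (85.3°).
Interpolate at f = 1/2 with slerp weights a = sin((1−f)δ)/sin δ ≈ 0.680, b = sin(fδ)/sin δ ≈ 0.680.
p = a·p₁ + b·p₂ ≈ (0.483, 0.696, -0.531); φ = arcsin(p_z) ≈ -32.07°, λ = atan2(p_y, p_x) ≈ 55.24°.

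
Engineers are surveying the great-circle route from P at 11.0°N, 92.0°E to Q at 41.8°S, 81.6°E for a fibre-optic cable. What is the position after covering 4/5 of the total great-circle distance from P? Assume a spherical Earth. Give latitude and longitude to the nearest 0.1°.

The haversine formula gives a central angle δ ≈ 0.937 rad (53.7°) between the endpoints.
Interpolate at f = 4/5 with slerp weights a = sin((1−f)δ)/sin δ ≈ 0.231, b = sin(fδ)/sin δ ≈ 0.846.
p = a·p₁ + b·p₂ ≈ (0.084, 0.850, -0.519); φ = arcsin(p_z) ≈ -31.30°, λ = atan2(p_y, p_x) ≈ 84.35°.

≈ 31.3°S, 84.3°E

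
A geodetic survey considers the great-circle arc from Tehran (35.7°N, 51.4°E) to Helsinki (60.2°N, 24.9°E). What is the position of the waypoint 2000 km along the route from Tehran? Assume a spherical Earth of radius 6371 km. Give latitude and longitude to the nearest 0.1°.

≈ 51.2°N, 38.7°E

The haversine formula gives a central angle δ ≈ 0.521 rad (29.8°) between the endpoints. The total great-circle distance is δ·R ≈ 0.521 × 6371 ≈ 3316 km, so the target fraction is f = 2000/3316 ≈ 0.603.
Interpolate at f ≈ 0.603 with slerp weights a = sin((1−f)δ)/sin δ ≈ 0.412, b = sin(fδ)/sin δ ≈ 0.621.
p = a·p₁ + b·p₂ ≈ (0.489, 0.392, 0.779); φ = arcsin(p_z) ≈ 51.21°, λ = atan2(p_y, p_x) ≈ 38.70°.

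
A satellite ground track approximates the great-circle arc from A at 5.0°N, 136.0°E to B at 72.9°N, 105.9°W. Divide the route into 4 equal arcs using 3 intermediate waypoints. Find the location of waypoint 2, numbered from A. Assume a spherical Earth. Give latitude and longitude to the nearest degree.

Write both endpoints as unit vectors p₁, p₂ with components (cos φ cos λ, cos φ sin λ, sin φ).
The central angle between the endpoints is δ = arccos(p₁·p₂) ≈ 1.625 rad (93.1°).
Interpolate at f = 2/4 with slerp weights a = sin((1−f)δ)/sin δ ≈ 0.727, b = sin(fδ)/sin δ ≈ 0.727.
p = a·p₁ + b·p₂ ≈ (-0.580, 0.298, 0.758); φ = arcsin(p_z) ≈ 49.33°, λ = atan2(p_y, p_x) ≈ 152.83°.

≈ 49°N, 153°E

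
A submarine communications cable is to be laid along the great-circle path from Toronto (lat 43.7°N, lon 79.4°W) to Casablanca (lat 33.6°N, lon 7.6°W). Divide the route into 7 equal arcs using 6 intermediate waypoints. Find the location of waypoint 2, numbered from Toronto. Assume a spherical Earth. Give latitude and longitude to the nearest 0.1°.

Write both endpoints as unit vectors p₁, p₂ with components (cos φ cos λ, cos φ sin λ, sin φ).
The central angle between the endpoints is δ = arccos(p₁·p₂) ≈ 0.964 rad (55.2°).
Interpolate at f = 2/7 with slerp weights a = sin((1−f)δ)/sin δ ≈ 0.773, b = sin(fδ)/sin δ ≈ 0.331.
p = a·p₁ + b·p₂ ≈ (0.376, -0.586, 0.718); φ = arcsin(p_z) ≈ 45.86°, λ = atan2(p_y, p_x) ≈ -57.31°.

≈ lat 45.9°N, lon 57.3°W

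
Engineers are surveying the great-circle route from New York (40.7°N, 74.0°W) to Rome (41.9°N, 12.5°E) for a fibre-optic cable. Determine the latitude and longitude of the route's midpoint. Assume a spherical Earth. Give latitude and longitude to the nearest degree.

Convert each endpoint to a unit vector on the sphere (x = cos φ cos λ, y = cos φ sin λ, z = sin φ).
The central angle between the endpoints is δ = arccos(p₁·p₂) ≈ 1.082 rad (62.0°).
Interpolate at f = 1/2 with slerp weights a = sin((1−f)δ)/sin δ ≈ 0.583, b = sin(fδ)/sin δ ≈ 0.583.
p = a·p₁ + b·p₂ ≈ (0.546, -0.331, 0.770); φ = arcsin(p_z) ≈ 50.34°, λ = atan2(p_y, p_x) ≈ -31.25°.

≈ 50°N, 31°W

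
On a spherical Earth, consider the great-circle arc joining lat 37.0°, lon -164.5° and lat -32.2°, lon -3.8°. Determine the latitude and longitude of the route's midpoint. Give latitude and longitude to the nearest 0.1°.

≈ lat 13.8°, lon -74.5°

Write both endpoints as unit vectors p₁, p₂ with components (cos φ cos λ, cos φ sin λ, sin φ).
The central angle between the endpoints is δ = arccos(p₁·p₂) ≈ 2.853 rad (163.4°).
Interpolate at f = 1/2 with slerp weights a = sin((1−f)δ)/sin δ ≈ 3.472, b = sin(fδ)/sin δ ≈ 3.472.
p = a·p₁ + b·p₂ ≈ (0.259, -0.936, 0.239); φ = arcsin(p_z) ≈ 13.85°, λ = atan2(p_y, p_x) ≈ -74.50°.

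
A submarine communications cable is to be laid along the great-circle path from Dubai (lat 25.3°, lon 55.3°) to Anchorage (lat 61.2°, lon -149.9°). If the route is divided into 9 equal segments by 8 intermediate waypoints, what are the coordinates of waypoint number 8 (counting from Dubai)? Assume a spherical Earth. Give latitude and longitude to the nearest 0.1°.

Convert each endpoint to a unit vector on the sphere (x = cos φ cos λ, y = cos φ sin λ, z = sin φ).
The central angle between the endpoints is δ = arccos(p₁·p₂) ≈ 1.590 rad (91.1°).
Interpolate at f = 8/9 with slerp weights a = sin((1−f)δ)/sin δ ≈ 0.176, b = sin(fδ)/sin δ ≈ 0.988.
p = a·p₁ + b·p₂ ≈ (-0.321, -0.108, 0.941); φ = arcsin(p_z) ≈ 70.19°, λ = atan2(p_y, p_x) ≈ -161.42°.

≈ lat 70.2°, lon -161.4°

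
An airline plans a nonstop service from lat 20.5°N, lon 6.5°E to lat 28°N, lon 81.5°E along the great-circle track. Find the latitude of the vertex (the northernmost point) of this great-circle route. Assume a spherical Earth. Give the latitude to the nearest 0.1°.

The great circle lies in the plane with unit normal n̂ = (p₁ × p₂)/|p₁ × p₂|.
Here n̂_z ≈ +0.863; the vertex latitude is φ_max = arccos|n̂_z| ≈ 30.3°.
Check via Clairaut: cos φ_max = |cos φ₁| · sin C = cos(20.5°)·sin(67.1°) ≈ 0.863, again giving ≈ 30.3°.

≈ 30.3°N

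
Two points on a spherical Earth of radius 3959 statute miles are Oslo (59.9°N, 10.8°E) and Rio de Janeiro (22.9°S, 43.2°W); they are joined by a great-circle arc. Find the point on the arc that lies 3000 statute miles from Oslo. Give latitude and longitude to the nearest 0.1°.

≈ (23.5°N, 23.2°W)

The haversine formula gives a central angle δ ≈ 1.636 rad (93.7°) between the endpoints. The total great-circle distance is δ·R ≈ 1.636 × 3959 ≈ 6477 mi, so the target fraction is f = 3000/6477 ≈ 0.463.
Interpolate at f ≈ 0.463 with slerp weights a = sin((1−f)δ)/sin δ ≈ 0.771, b = sin(fδ)/sin δ ≈ 0.689.
p = a·p₁ + b·p₂ ≈ (0.842, -0.362, 0.399); φ = arcsin(p_z) ≈ 23.53°, λ = atan2(p_y, p_x) ≈ -23.25°.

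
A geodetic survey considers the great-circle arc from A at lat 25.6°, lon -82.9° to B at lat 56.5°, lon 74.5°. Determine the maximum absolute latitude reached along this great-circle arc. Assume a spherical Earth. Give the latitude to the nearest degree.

≈ 79°

The great circle lies in the plane with unit normal n̂ = (p₁ × p₂)/|p₁ × p₂|.
Here n̂_z ≈ +0.192; the vertex latitude is φ_max = arccos|n̂_z| ≈ 78.9°.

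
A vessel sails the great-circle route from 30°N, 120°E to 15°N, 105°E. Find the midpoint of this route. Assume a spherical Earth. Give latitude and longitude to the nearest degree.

≈ 23°N, 112°E

The haversine formula gives a central angle δ ≈ 0.356 rad (20.4°) between the endpoints.
Interpolate at f = 1/2 with slerp weights a = sin((1−f)δ)/sin δ ≈ 0.508, b = sin(fδ)/sin δ ≈ 0.508.
p = a·p₁ + b·p₂ ≈ (-0.347, 0.855, 0.385); φ = arcsin(p_z) ≈ 22.67°, λ = atan2(p_y, p_x) ≈ 112.09°.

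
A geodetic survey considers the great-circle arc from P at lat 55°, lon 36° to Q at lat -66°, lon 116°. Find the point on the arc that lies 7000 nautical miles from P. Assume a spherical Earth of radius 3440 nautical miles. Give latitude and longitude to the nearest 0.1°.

The haversine formula gives a central angle δ ≈ 2.357 rad (135.1°) between the endpoints. The total great-circle distance is δ·R ≈ 2.357 × 3440 ≈ 8109 nmi, so the target fraction is f = 7000/8109 ≈ 0.863.
Interpolate at f ≈ 0.863 with slerp weights a = sin((1−f)δ)/sin δ ≈ 0.448, b = sin(fδ)/sin δ ≈ 1.266.
p = a·p₁ + b·p₂ ≈ (-0.018, 0.614, -0.789); φ = arcsin(p_z) ≈ -52.10°, λ = atan2(p_y, p_x) ≈ 91.64°.

≈ lat -52.1°, lon 91.6°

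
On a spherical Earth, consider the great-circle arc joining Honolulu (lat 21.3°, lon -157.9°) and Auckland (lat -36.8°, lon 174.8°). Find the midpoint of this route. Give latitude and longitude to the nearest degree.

Convert each endpoint to a unit vector on the sphere (x = cos φ cos λ, y = cos φ sin λ, z = sin φ).
The central angle between the endpoints is δ = arccos(p₁·p₂) ≈ 1.109 rad (63.6°).
Interpolate at f = 1/2 with slerp weights a = sin((1−f)δ)/sin δ ≈ 0.588, b = sin(fδ)/sin δ ≈ 0.588.
p = a·p₁ + b·p₂ ≈ (-0.977, -0.163, -0.139); φ = arcsin(p_z) ≈ -7.97°, λ = atan2(p_y, p_x) ≈ -170.50°.

≈ lat -8°, lon -170°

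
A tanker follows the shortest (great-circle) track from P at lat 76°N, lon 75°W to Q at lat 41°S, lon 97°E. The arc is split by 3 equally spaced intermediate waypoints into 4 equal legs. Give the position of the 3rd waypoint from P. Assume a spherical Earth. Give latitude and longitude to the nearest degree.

≈ lat 5°S, lon 95°E

Write both endpoints as unit vectors p₁, p₂ with components (cos φ cos λ, cos φ sin λ, sin φ).
The central angle between the endpoints is δ = arccos(p₁·p₂) ≈ 2.528 rad (144.8°).
Interpolate at f = 3/4 with slerp weights a = sin((1−f)δ)/sin δ ≈ 1.025, b = sin(fδ)/sin δ ≈ 1.645.
p = a·p₁ + b·p₂ ≈ (-0.087, 0.993, -0.084); φ = arcsin(p_z) ≈ -4.84°, λ = atan2(p_y, p_x) ≈ 95.01°.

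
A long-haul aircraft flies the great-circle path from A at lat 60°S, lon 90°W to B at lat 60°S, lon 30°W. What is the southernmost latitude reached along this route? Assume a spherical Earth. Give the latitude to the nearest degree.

≈ 63°S

The great circle lies in the plane with unit normal n̂ = (p₁ × p₂)/|p₁ × p₂|.
Here n̂_z ≈ +0.447; the vertex latitude is φ_max = arccos|n̂_z| ≈ 63.4°.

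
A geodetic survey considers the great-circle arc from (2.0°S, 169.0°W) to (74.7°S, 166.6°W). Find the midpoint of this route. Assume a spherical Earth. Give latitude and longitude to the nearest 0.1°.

≈ (38.4°S, 168.5°W)

Convert each endpoint to a unit vector on the sphere (x = cos φ cos λ, y = cos φ sin λ, z = sin φ).
The central angle between the endpoints is δ = arccos(p₁·p₂) ≈ 1.269 rad (72.7°).
Interpolate at f = 1/2 with slerp weights a = sin((1−f)δ)/sin δ ≈ 0.621, b = sin(fδ)/sin δ ≈ 0.621.
p = a·p₁ + b·p₂ ≈ (-0.768, -0.156, -0.621); φ = arcsin(p_z) ≈ -38.35°, λ = atan2(p_y, p_x) ≈ -168.50°.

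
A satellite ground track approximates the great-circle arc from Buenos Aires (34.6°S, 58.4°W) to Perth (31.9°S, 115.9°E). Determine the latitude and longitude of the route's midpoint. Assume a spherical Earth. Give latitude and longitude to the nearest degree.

≈ (85°S, 46°E)

Write both endpoints as unit vectors p₁, p₂ with components (cos φ cos λ, cos φ sin λ, sin φ).
The central angle between the endpoints is δ = arccos(p₁·p₂) ≈ 1.977 rad (113.3°).
Interpolate at f = 1/2 with slerp weights a = sin((1−f)δ)/sin δ ≈ 0.909, b = sin(fδ)/sin δ ≈ 0.909.
p = a·p₁ + b·p₂ ≈ (0.055, 0.057, -0.997); φ = arcsin(p_z) ≈ -85.46°, λ = atan2(p_y, p_x) ≈ 45.99°.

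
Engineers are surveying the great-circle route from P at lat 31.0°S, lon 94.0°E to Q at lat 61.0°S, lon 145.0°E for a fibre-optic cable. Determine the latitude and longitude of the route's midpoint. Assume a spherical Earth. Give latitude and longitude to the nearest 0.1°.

≈ lat 48.7°S, lon 112.0°E

Convert each endpoint to a unit vector on the sphere (x = cos φ cos λ, y = cos φ sin λ, z = sin φ).
The central angle between the endpoints is δ = arccos(p₁·p₂) ≈ 0.778 rad (44.6°).
Interpolate at f = 1/2 with slerp weights a = sin((1−f)δ)/sin δ ≈ 0.540, b = sin(fδ)/sin δ ≈ 0.540.
p = a·p₁ + b·p₂ ≈ (-0.247, 0.612, -0.751); φ = arcsin(p_z) ≈ -48.68°, λ = atan2(p_y, p_x) ≈ 111.96°.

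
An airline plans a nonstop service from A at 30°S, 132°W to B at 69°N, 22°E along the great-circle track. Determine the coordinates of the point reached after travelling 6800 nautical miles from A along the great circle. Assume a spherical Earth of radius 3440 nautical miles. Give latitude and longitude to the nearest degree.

≈ 76°N, 68°W

Write both endpoints as unit vectors p₁, p₂ with components (cos φ cos λ, cos φ sin λ, sin φ).
The central angle between the endpoints is δ = arccos(p₁·p₂) ≈ 2.412 rad (138.2°). The total great-circle distance is δ·R ≈ 2.412 × 3440 ≈ 8299 nmi, so the target fraction is f = 6800/8299 ≈ 0.819.
Interpolate at f ≈ 0.819 with slerp weights a = sin((1−f)δ)/sin δ ≈ 0.633, b = sin(fδ)/sin δ ≈ 1.379.
p = a·p₁ + b·p₂ ≈ (0.091, -0.223, 0.971); φ = arcsin(p_z) ≈ 76.08°, λ = atan2(p_y, p_x) ≈ -67.74°.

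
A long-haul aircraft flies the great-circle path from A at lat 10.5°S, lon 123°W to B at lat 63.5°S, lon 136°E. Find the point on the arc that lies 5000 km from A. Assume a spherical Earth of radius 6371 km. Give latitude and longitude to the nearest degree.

Convert each endpoint to a unit vector on the sphere (x = cos φ cos λ, y = cos φ sin λ, z = sin φ).
The central angle between the endpoints is δ = arccos(p₁·p₂) ≈ 1.491 rad (85.4°). The total great-circle distance is δ·R ≈ 1.491 × 6371 ≈ 9501 km, so the target fraction is f = 5000/9501 ≈ 0.526.
Interpolate at f ≈ 0.526 with slerp weights a = sin((1−f)δ)/sin δ ≈ 0.651, b = sin(fδ)/sin δ ≈ 0.709.
p = a·p₁ + b·p₂ ≈ (-0.576, -0.317, -0.753); φ = arcsin(p_z) ≈ -48.86°, λ = atan2(p_y, p_x) ≈ -151.16°.

≈ lat 49°S, lon 151°W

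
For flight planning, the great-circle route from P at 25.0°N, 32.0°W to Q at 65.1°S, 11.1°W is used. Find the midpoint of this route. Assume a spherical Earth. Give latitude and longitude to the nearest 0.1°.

Convert each endpoint to a unit vector on the sphere (x = cos φ cos λ, y = cos φ sin λ, z = sin φ).
The central angle between the endpoints is δ = arccos(p₁·p₂) ≈ 1.598 rad (91.5°).
Interpolate at f = 1/2 with slerp weights a = sin((1−f)δ)/sin δ ≈ 0.717, b = sin(fδ)/sin δ ≈ 0.717.
p = a·p₁ + b·p₂ ≈ (0.847, -0.402, -0.347); φ = arcsin(p_z) ≈ -20.32°, λ = atan2(p_y, p_x) ≈ -25.41°.

≈ 20.3°S, 25.4°W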